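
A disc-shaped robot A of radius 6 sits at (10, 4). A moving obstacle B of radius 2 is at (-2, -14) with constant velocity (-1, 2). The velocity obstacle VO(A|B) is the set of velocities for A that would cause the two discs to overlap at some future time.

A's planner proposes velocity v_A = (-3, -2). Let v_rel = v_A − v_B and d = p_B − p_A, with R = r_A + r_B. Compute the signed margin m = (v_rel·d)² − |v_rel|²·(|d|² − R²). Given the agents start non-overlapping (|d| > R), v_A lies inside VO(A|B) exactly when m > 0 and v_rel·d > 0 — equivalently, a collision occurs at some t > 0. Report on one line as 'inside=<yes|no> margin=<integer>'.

d = (-12, -18),  |d|² = 468;  R = 6+2 = 8,  c = 468−8² = 404
v_rel = (-2, -4),  |v_rel|² = 20;  v_rel·d = (-2)·(-12) + (-4)·(-18) = 96
20·t² − 192·t + 404 = 0  ⇒  m = 96² − 20·404 = 1136
m = 1136 > 0,  v_rel·d = 96 > 0  ⇒  inside

inside=yes margin=1136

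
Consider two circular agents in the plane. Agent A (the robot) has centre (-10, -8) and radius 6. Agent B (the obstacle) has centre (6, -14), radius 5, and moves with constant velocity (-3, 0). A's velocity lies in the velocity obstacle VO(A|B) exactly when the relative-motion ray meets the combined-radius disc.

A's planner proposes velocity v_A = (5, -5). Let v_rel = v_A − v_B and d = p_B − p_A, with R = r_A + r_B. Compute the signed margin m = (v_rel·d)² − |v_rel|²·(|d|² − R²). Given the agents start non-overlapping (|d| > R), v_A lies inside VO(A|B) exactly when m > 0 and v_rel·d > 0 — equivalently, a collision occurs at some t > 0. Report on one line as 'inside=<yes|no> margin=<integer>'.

d = (16, -6),  |d|² = 292;  R = 6+5 = 11,  c = 292−11² = 171
v_rel = (8, -5),  |v_rel|² = 89;  v_rel·d = (8)·(16) + (-5)·(-6) = 158
89·t² − 316·t + 171 = 0  ⇒  m = 158² − 89·171 = 9745
m = 9745 > 0,  v_rel·d = 158 > 0  ⇒  inside

inside=yes margin=9745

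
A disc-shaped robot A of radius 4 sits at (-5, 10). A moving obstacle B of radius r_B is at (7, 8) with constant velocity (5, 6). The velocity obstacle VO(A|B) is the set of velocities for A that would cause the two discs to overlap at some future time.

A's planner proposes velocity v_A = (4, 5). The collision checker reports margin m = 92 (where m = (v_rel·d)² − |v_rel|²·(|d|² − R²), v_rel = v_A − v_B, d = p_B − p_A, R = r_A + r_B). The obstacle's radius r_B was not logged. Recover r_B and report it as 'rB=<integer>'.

m = 92
d = (12, -2);  v_rel = (-1, -1),  |v_rel|² = 2
v_rel×d = (-1)·(-2) − (-1)·(12) = 14
since m = R²·2 − 14²:  R² = (196 + 92) / 2 = 144
R = √144 = 12  ⇒  r_B = 12 − 4 = 8

rB=8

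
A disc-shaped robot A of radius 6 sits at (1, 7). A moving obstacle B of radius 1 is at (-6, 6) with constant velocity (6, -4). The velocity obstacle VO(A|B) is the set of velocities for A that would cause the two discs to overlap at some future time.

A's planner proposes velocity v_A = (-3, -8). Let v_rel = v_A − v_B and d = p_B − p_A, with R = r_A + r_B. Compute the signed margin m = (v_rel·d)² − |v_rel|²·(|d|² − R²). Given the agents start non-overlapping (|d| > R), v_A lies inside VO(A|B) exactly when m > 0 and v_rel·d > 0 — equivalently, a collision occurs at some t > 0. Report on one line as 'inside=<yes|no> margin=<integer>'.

d = (-7, -1),  |d|² = 50;  R = 6+1 = 7,  c = 50−7² = 1
v_rel = (-9, -4),  |v_rel|² = 97;  v_rel·d = (-9)·(-7) + (-4)·(-1) = 67
97·t² − 134·t + 1 = 0  ⇒  m = 67² − 97·1 = 4392
m = 4392 > 0,  v_rel·d = 67 > 0  ⇒  inside

inside=yes margin=4392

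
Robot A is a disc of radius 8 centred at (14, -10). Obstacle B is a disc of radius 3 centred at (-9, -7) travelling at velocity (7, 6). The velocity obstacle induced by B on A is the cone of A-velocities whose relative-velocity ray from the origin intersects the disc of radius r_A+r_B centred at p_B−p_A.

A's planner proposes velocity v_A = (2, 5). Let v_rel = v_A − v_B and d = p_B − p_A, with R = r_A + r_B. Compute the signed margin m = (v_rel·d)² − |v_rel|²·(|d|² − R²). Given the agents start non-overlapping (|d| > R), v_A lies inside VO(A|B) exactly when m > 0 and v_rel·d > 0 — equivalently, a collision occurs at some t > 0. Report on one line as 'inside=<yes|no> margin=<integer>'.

d = (-23, 3),  |d|² = 538;  R = 8+3 = 11,  c = 538−11² = 417
v_rel = (-5, -1),  |v_rel|² = 26;  v_rel·d = (-5)·(-23) + (-1)·(3) = 112
26·t² − 224·t + 417 = 0  ⇒  m = 112² − 26·417 = 1702
m = 1702 > 0,  v_rel·d = 112 > 0  ⇒  inside

inside=yes margin=1702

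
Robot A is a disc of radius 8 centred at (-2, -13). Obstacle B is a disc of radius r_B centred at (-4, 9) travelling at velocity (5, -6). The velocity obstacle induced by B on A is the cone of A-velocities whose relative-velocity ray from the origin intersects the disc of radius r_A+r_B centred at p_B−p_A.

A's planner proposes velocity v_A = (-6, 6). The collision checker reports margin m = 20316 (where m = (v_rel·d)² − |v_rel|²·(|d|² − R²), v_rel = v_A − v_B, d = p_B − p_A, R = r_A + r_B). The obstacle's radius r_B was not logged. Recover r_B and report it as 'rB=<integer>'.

m = 20316
d = (-2, 22);  v_rel = (-11, 12),  |v_rel|² = 265
v_rel×d = (-11)·(22) − (12)·(-2) = -218
since m = R²·265 − (-218)²:  R² = (47524 + 20316) / 265 = 256
R = √256 = 16  ⇒  r_B = 16 − 8 = 8

rB=8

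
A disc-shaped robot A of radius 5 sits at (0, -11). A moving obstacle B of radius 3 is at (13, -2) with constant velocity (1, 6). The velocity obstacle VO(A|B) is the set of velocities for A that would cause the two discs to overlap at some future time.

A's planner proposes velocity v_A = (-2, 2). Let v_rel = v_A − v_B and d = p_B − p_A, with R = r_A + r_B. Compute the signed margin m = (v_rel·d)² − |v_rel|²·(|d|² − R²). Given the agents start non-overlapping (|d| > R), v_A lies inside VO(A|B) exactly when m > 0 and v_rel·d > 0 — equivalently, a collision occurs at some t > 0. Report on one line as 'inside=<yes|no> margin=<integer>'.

d = (13, 9),  |d|² = 250;  R = 5+3 = 8,  c = 250−8² = 186
v_rel = (-3, -4),  |v_rel|² = 25;  v_rel·d = (-3)·(13) + (-4)·(9) = -75
25·t² + 150·t + 186 = 0  ⇒  m = (-75)² − 25·186 = 975
m = 975 > 0,  v_rel·d = -75 < 0  ⇒  outside

inside=no margin=975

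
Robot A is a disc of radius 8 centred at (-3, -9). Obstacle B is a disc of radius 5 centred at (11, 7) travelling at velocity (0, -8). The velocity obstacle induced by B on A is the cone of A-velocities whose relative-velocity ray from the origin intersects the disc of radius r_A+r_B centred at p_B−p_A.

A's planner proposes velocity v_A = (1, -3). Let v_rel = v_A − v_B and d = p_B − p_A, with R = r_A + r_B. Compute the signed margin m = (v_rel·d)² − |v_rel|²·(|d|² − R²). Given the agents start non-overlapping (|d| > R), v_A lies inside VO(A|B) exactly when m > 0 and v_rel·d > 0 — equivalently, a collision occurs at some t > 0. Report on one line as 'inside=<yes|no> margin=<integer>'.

d = (14, 16),  |d|² = 452;  R = 8+5 = 13,  c = 452−13² = 283
v_rel = (1, 5),  |v_rel|² = 26;  v_rel·d = (1)·(14) + (5)·(16) = 94
26·t² − 188·t + 283 = 0  ⇒  m = 94² − 26·283 = 1478
m = 1478 > 0,  v_rel·d = 94 > 0  ⇒  inside

inside=yes margin=1478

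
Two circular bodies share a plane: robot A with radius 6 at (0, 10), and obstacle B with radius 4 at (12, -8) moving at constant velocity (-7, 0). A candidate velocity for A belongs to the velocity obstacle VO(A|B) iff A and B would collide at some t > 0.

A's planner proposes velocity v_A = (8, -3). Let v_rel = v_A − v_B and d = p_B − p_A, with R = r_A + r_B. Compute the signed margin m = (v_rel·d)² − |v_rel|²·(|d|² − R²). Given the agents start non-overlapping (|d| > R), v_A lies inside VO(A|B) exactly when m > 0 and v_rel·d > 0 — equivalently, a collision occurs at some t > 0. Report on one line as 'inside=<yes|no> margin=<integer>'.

d = (12, -18),  |d|² = 468;  R = 6+4 = 10,  c = 468−10² = 368
v_rel = (15, -3),  |v_rel|² = 234;  v_rel·d = (15)·(12) + (-3)·(-18) = 234
234·t² − 468·t + 368 = 0  ⇒  m = 234² − 234·368 = -31356
m = -31356 < 0,  v_rel·d = 234 > 0  ⇒  outside

inside=no margin=-31356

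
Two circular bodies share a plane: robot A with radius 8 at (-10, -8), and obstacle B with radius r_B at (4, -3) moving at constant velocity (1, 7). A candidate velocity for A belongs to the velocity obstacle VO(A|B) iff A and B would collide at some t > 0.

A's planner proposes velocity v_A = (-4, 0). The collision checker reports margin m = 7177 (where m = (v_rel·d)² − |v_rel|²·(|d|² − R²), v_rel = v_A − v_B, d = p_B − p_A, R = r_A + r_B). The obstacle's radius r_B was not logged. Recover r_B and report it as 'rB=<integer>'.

m = 7177
d = (14, 5);  v_rel = (-5, -7),  |v_rel|² = 74
v_rel×d = (-5)·(5) − (-7)·(14) = 73
since m = R²·74 − 73²:  R² = (5329 + 7177) / 74 = 169
R = √169 = 13  ⇒  r_B = 13 − 8 = 5

rB=5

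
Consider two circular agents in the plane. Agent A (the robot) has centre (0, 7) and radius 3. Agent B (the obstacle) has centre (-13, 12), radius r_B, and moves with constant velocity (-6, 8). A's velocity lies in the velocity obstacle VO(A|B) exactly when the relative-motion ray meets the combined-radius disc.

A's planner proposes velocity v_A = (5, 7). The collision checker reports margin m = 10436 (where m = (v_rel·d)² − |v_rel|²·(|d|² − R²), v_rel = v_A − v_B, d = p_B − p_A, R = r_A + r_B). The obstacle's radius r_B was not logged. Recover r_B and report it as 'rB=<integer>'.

m = 10436
d = (-13, 5);  v_rel = (11, -1),  |v_rel|² = 122
v_rel×d = (11)·(5) − (-1)·(-13) = 42
since m = R²·122 − 42²:  R² = (1764 + 10436) / 122 = 100
R = √100 = 10  ⇒  r_B = 10 − 3 = 7

rB=7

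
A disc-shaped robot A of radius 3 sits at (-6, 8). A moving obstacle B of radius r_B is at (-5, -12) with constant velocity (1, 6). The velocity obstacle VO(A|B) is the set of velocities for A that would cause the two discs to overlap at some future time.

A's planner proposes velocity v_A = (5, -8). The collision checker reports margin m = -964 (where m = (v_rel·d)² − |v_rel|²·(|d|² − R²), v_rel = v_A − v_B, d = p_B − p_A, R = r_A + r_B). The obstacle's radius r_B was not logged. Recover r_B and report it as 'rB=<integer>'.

m = -964
d = (1, -20);  v_rel = (4, -14),  |v_rel|² = 212
v_rel×d = (4)·(-20) − (-14)·(1) = -66
since m = R²·212 − (-66)²:  R² = (4356 + -964) / 212 = 16
R = √16 = 4  ⇒  r_B = 4 − 3 = 1

rB=1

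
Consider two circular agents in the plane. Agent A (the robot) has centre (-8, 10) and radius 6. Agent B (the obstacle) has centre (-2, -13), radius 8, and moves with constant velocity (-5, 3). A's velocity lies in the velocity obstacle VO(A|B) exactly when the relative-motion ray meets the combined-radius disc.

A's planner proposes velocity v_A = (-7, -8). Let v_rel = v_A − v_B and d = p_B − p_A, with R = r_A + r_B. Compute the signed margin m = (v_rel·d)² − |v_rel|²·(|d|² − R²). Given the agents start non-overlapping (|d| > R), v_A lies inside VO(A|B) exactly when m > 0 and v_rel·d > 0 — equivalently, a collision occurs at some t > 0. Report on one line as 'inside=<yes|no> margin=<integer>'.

d = (6, -23),  |d|² = 565;  R = 6+8 = 14,  c = 565−14² = 369
v_rel = (-2, -11),  |v_rel|² = 125;  v_rel·d = (-2)·(6) + (-11)·(-23) = 241
125·t² − 482·t + 369 = 0  ⇒  m = 241² − 125·369 = 11956
m = 11956 > 0,  v_rel·d = 241 > 0  ⇒  inside

inside=yes margin=11956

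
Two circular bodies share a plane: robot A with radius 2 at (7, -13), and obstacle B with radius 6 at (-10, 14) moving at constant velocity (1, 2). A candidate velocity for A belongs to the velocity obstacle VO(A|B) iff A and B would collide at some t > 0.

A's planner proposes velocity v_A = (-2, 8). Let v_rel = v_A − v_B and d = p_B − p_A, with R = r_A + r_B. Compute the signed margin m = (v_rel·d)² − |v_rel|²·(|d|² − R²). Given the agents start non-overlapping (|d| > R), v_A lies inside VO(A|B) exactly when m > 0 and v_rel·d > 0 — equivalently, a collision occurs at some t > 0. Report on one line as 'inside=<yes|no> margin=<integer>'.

d = (-17, 27),  |d|² = 1018;  R = 2+6 = 8,  c = 1018−8² = 954
v_rel = (-3, 6),  |v_rel|² = 45;  v_rel·d = (-3)·(-17) + (6)·(27) = 213
45·t² − 426·t + 954 = 0  ⇒  m = 213² − 45·954 = 2439
m = 2439 > 0,  v_rel·d = 213 > 0  ⇒  inside

inside=yes margin=2439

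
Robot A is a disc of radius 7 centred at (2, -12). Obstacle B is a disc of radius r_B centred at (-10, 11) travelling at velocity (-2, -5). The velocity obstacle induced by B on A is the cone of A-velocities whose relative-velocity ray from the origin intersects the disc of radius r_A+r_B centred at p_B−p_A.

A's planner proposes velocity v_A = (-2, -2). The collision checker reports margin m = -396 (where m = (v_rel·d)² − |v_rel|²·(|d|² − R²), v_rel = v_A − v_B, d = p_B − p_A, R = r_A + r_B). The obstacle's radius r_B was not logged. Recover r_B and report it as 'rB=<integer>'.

m = -396
d = (-12, 23);  v_rel = (0, 3),  |v_rel|² = 9
v_rel×d = (0)·(23) − (3)·(-12) = 36
since m = R²·9 − 36²:  R² = (1296 + -396) / 9 = 100
R = √100 = 10  ⇒  r_B = 10 − 7 = 3

rB=3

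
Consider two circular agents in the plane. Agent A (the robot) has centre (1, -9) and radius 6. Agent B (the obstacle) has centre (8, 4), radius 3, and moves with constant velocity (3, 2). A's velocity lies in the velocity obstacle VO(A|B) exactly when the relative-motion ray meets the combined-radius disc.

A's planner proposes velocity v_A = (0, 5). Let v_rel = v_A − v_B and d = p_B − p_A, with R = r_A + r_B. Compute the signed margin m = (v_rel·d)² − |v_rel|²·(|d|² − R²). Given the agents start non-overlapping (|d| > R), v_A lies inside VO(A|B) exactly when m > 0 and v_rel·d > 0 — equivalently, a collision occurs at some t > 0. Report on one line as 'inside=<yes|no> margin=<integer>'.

d = (7, 13),  |d|² = 218;  R = 6+3 = 9,  c = 218−9² = 137
v_rel = (-3, 3),  |v_rel|² = 18;  v_rel·d = (-3)·(7) + (3)·(13) = 18
18·t² − 36·t + 137 = 0  ⇒  m = 18² − 18·137 = -2142
m = -2142 < 0,  v_rel·d = 18 > 0  ⇒  outside

inside=no margin=-2142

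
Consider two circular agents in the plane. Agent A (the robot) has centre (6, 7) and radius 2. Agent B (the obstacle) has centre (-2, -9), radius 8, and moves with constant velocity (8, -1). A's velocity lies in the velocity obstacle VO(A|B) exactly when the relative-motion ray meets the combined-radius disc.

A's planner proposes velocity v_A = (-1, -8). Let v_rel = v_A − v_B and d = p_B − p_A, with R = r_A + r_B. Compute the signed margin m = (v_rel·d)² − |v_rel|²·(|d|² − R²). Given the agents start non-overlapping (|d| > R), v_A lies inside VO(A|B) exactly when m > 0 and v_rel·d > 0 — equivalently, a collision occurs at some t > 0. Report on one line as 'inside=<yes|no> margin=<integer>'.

d = (-8, -16),  |d|² = 320;  R = 2+8 = 10,  c = 320−10² = 220
v_rel = (-9, -7),  |v_rel|² = 130;  v_rel·d = (-9)·(-8) + (-7)·(-16) = 184
130·t² − 368·t + 220 = 0  ⇒  m = 184² − 130·220 = 5256
m = 5256 > 0,  v_rel·d = 184 > 0  ⇒  inside

inside=yes margin=5256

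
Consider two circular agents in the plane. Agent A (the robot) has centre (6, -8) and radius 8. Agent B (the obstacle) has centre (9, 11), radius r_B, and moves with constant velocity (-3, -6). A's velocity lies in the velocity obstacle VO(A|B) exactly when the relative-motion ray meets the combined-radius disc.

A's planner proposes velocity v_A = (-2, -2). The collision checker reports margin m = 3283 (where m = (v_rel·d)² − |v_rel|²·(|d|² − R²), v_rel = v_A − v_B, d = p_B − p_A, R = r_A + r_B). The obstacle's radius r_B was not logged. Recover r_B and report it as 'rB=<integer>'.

m = 3283
d = (3, 19);  v_rel = (1, 4),  |v_rel|² = 17
v_rel×d = (1)·(19) − (4)·(3) = 7
since m = R²·17 − 7²:  R² = (49 + 3283) / 17 = 196
R = √196 = 14  ⇒  r_B = 14 − 8 = 6

rB=6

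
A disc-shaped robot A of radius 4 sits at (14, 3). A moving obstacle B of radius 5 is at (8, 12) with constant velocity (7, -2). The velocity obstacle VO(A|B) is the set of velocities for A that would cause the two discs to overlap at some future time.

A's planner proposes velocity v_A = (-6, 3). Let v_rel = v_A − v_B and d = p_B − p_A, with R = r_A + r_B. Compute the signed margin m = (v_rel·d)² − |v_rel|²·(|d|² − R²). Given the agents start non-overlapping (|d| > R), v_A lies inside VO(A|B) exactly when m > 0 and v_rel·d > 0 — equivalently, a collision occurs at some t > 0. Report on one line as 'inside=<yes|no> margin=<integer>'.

d = (-6, 9),  |d|² = 117;  R = 4+5 = 9,  c = 117−9² = 36
v_rel = (-13, 5),  |v_rel|² = 194;  v_rel·d = (-13)·(-6) + (5)·(9) = 123
194·t² − 246·t + 36 = 0  ⇒  m = 123² − 194·36 = 8145
m = 8145 > 0,  v_rel·d = 123 > 0  ⇒  inside

inside=yes margin=8145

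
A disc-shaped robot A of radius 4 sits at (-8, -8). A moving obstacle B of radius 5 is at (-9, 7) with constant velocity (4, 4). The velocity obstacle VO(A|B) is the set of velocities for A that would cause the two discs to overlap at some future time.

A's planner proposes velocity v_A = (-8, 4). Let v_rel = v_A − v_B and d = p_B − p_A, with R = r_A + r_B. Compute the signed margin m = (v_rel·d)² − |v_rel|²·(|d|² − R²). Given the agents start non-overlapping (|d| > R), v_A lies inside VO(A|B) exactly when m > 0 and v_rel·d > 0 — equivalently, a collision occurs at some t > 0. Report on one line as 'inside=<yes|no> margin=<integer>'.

d = (-1, 15),  |d|² = 226;  R = 4+5 = 9,  c = 226−9² = 145
v_rel = (-12, 0),  |v_rel|² = 144;  v_rel·d = (-12)·(-1) + (0)·(15) = 12
144·t² − 24·t + 145 = 0  ⇒  m = 12² − 144·145 = -20736
m = -20736 < 0,  v_rel·d = 12 > 0  ⇒  outside

inside=no margin=-20736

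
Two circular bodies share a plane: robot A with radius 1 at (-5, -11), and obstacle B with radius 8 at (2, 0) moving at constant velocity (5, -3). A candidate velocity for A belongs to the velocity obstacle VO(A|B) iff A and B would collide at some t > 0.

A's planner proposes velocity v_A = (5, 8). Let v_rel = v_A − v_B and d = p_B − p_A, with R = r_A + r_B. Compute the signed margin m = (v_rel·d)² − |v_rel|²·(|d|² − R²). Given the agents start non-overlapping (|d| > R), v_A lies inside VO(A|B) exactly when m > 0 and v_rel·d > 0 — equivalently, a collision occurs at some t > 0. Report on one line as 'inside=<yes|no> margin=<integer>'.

d = (7, 11),  |d|² = 170;  R = 1+8 = 9,  c = 170−9² = 89
v_rel = (0, 11),  |v_rel|² = 121;  v_rel·d = (0)·(7) + (11)·(11) = 121
121·t² − 242·t + 89 = 0  ⇒  m = 121² − 121·89 = 3872
m = 3872 > 0,  v_rel·d = 121 > 0  ⇒  inside

inside=yes margin=3872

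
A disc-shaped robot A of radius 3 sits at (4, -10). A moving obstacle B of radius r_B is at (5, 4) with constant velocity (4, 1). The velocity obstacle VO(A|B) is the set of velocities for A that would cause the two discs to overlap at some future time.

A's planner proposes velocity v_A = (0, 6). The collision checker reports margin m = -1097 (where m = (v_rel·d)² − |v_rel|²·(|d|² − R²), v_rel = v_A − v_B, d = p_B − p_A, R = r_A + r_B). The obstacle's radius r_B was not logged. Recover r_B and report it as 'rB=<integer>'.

m = -1097
d = (1, 14);  v_rel = (-4, 5),  |v_rel|² = 41
v_rel×d = (-4)·(14) − (5)·(1) = -61
since m = R²·41 − (-61)²:  R² = (3721 + -1097) / 41 = 64
R = √64 = 8  ⇒  r_B = 8 − 3 = 5

rB=5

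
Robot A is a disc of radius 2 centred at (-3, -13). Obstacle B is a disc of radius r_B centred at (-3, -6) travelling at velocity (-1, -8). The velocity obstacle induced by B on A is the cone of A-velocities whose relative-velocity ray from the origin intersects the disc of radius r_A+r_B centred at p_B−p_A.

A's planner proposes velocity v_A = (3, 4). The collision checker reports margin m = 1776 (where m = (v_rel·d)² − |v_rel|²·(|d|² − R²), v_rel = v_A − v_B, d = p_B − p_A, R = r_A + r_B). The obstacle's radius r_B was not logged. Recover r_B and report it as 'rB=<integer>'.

m = 1776
d = (0, 7);  v_rel = (4, 12),  |v_rel|² = 160
v_rel×d = (4)·(7) − (12)·(0) = 28
since m = R²·160 − 28²:  R² = (784 + 1776) / 160 = 16
R = √16 = 4  ⇒  r_B = 4 − 2 = 2

rB=2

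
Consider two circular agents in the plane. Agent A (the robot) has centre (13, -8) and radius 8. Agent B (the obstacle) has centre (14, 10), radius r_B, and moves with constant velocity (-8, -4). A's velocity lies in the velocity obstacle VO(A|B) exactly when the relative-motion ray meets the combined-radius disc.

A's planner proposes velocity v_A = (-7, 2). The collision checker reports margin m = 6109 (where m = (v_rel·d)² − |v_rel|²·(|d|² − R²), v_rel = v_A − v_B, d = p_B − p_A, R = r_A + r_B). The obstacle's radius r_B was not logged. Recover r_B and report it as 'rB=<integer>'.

m = 6109
d = (1, 18);  v_rel = (1, 6),  |v_rel|² = 37
v_rel×d = (1)·(18) − (6)·(1) = 12
since m = R²·37 − 12²:  R² = (144 + 6109) / 37 = 169
R = √169 = 13  ⇒  r_B = 13 − 8 = 5

rB=5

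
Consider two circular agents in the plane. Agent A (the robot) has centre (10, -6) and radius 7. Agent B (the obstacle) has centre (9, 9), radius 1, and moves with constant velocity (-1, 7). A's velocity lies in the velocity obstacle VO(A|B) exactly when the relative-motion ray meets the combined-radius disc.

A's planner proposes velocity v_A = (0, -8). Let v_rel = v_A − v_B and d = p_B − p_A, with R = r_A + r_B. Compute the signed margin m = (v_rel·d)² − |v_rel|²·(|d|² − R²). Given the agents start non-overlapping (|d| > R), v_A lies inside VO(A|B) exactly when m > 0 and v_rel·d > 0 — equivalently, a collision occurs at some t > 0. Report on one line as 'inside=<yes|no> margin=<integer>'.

d = (-1, 15),  |d|² = 226;  R = 7+1 = 8,  c = 226−8² = 162
v_rel = (1, -15),  |v_rel|² = 226;  v_rel·d = (1)·(-1) + (-15)·(15) = -226
226·t² + 452·t + 162 = 0  ⇒  m = (-226)² − 226·162 = 14464
m = 14464 > 0,  v_rel·d = -226 < 0  ⇒  outside

inside=no margin=14464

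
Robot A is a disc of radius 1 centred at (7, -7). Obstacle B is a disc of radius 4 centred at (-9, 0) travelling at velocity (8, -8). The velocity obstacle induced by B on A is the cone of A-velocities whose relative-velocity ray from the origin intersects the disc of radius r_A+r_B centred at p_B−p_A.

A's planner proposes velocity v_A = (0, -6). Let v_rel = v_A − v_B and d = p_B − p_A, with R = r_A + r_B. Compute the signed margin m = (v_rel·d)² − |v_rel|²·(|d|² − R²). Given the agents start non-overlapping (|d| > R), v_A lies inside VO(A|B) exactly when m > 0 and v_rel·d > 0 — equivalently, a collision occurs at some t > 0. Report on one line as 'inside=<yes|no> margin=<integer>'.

d = (-16, 7),  |d|² = 305;  R = 1+4 = 5,  c = 305−5² = 280
v_rel = (-8, 2),  |v_rel|² = 68;  v_rel·d = (-8)·(-16) + (2)·(7) = 142
68·t² − 284·t + 280 = 0  ⇒  m = 142² − 68·280 = 1124
m = 1124 > 0,  v_rel·d = 142 > 0  ⇒  inside

inside=yes margin=1124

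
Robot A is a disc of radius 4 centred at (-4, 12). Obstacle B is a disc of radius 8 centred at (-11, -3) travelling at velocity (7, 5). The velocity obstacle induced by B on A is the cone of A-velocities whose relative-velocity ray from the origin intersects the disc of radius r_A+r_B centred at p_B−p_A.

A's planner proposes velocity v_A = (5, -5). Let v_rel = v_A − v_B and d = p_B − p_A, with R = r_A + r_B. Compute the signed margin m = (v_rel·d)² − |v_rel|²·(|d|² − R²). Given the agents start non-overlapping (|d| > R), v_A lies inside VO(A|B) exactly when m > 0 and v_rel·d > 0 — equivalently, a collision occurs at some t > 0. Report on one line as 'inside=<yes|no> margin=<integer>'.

d = (-7, -15),  |d|² = 274;  R = 4+8 = 12,  c = 274−12² = 130
v_rel = (-2, -10),  |v_rel|² = 104;  v_rel·d = (-2)·(-7) + (-10)·(-15) = 164
104·t² − 328·t + 130 = 0  ⇒  m = 164² − 104·130 = 13376
m = 13376 > 0,  v_rel·d = 164 > 0  ⇒  inside

inside=yes margin=13376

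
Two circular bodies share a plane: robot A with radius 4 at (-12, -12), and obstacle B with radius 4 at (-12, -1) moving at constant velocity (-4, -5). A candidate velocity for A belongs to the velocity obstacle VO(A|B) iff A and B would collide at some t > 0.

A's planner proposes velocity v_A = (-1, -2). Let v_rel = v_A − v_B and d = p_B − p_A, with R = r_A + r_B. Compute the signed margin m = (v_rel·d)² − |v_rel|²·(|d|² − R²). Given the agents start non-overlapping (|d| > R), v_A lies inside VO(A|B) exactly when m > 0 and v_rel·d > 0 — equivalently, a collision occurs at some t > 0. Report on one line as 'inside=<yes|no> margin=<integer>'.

d = (0, 11),  |d|² = 121;  R = 4+4 = 8,  c = 121−8² = 57
v_rel = (3, 3),  |v_rel|² = 18;  v_rel·d = (3)·(0) + (3)·(11) = 33
18·t² − 66·t + 57 = 0  ⇒  m = 33² − 18·57 = 63
m = 63 > 0,  v_rel·d = 33 > 0  ⇒  inside

inside=yes margin=63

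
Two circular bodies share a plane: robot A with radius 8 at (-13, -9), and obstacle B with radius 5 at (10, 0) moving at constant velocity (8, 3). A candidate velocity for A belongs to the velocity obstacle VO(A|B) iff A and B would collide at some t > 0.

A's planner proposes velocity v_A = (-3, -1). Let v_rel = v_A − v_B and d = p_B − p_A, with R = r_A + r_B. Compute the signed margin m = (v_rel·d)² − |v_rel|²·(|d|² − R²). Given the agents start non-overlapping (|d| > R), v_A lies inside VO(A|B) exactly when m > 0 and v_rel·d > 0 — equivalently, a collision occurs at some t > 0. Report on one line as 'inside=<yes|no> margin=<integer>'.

d = (23, 9),  |d|² = 610;  R = 8+5 = 13,  c = 610−13² = 441
v_rel = (-11, -4),  |v_rel|² = 137;  v_rel·d = (-11)·(23) + (-4)·(9) = -289
137·t² + 578·t + 441 = 0  ⇒  m = (-289)² − 137·441 = 23104
m = 23104 > 0,  v_rel·d = -289 < 0  ⇒  outside

inside=no margin=23104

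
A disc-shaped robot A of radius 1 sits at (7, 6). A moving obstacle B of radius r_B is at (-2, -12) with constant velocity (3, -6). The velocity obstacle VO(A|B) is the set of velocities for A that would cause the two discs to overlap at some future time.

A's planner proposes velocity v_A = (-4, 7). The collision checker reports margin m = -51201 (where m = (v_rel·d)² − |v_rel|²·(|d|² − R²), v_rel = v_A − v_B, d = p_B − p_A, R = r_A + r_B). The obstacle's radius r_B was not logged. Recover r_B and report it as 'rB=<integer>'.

m = -51201
d = (-9, -18);  v_rel = (-7, 13),  |v_rel|² = 218
v_rel×d = (-7)·(-18) − (13)·(-9) = 243
since m = R²·218 − 243²:  R² = (59049 + -51201) / 218 = 36
R = √36 = 6  ⇒  r_B = 6 − 1 = 5

rB=5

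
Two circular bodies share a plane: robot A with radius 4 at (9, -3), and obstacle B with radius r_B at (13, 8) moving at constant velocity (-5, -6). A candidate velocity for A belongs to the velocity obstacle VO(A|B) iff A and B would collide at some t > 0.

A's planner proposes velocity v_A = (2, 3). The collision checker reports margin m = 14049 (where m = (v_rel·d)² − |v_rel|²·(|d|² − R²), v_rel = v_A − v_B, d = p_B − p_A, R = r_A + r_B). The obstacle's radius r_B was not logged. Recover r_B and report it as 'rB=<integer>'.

m = 14049
d = (4, 11);  v_rel = (7, 9),  |v_rel|² = 130
v_rel×d = (7)·(11) − (9)·(4) = 41
since m = R²·130 − 41²:  R² = (1681 + 14049) / 130 = 121
R = √121 = 11  ⇒  r_B = 11 − 4 = 7

rB=7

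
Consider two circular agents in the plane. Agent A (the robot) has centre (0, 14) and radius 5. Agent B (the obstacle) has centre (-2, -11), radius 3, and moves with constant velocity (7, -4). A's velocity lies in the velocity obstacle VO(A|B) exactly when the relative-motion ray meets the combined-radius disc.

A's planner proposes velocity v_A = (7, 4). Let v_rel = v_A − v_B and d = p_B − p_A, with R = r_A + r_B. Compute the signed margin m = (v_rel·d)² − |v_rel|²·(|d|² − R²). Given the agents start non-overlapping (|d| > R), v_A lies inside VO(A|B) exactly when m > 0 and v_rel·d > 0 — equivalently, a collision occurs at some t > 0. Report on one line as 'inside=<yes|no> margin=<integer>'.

d = (-2, -25),  |d|² = 629;  R = 5+3 = 8,  c = 629−8² = 565
v_rel = (0, 8),  |v_rel|² = 64;  v_rel·d = (0)·(-2) + (8)·(-25) = -200
64·t² + 400·t + 565 = 0  ⇒  m = (-200)² − 64·565 = 3840
m = 3840 > 0,  v_rel·d = -200 < 0  ⇒  outside

inside=no margin=3840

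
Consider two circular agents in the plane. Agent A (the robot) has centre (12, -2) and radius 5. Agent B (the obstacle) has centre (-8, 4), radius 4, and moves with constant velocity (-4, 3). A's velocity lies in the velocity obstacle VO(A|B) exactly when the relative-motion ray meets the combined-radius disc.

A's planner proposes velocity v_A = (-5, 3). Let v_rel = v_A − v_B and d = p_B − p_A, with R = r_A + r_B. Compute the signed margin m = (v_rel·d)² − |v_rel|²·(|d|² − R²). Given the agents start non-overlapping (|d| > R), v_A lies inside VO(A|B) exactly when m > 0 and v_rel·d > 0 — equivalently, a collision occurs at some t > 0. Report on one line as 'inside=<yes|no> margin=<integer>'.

d = (-20, 6),  |d|² = 436;  R = 5+4 = 9,  c = 436−9² = 355
v_rel = (-1, 0),  |v_rel|² = 1;  v_rel·d = (-1)·(-20) + (0)·(6) = 20
1·t² − 40·t + 355 = 0  ⇒  m = 20² − 1·355 = 45
m = 45 > 0,  v_rel·d = 20 > 0  ⇒  inside

inside=yes margin=45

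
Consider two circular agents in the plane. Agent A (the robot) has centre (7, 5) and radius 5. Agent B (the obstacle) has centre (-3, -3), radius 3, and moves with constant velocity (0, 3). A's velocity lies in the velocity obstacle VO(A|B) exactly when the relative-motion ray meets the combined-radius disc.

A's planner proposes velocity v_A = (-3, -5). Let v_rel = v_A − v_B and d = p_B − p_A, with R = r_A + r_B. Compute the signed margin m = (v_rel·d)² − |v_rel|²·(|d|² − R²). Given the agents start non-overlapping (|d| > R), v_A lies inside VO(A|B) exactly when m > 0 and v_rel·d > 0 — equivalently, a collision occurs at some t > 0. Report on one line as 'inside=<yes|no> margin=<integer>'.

d = (-10, -8),  |d|² = 164;  R = 5+3 = 8,  c = 164−8² = 100
v_rel = (-3, -8),  |v_rel|² = 73;  v_rel·d = (-3)·(-10) + (-8)·(-8) = 94
73·t² − 188·t + 100 = 0  ⇒  m = 94² − 73·100 = 1536
m = 1536 > 0,  v_rel·d = 94 > 0  ⇒  inside

inside=yes margin=1536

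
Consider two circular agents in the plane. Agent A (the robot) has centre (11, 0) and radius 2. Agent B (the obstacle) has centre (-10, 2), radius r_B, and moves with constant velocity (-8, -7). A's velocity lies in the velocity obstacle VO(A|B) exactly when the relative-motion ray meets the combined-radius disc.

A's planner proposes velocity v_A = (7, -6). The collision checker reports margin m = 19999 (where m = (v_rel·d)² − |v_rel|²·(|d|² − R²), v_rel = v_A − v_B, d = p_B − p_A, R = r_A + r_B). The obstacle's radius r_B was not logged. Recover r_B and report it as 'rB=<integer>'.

m = 19999
d = (-21, 2);  v_rel = (15, 1),  |v_rel|² = 226
v_rel×d = (15)·(2) − (1)·(-21) = 51
since m = R²·226 − 51²:  R² = (2601 + 19999) / 226 = 100
R = √100 = 10  ⇒  r_B = 10 − 2 = 8

rB=8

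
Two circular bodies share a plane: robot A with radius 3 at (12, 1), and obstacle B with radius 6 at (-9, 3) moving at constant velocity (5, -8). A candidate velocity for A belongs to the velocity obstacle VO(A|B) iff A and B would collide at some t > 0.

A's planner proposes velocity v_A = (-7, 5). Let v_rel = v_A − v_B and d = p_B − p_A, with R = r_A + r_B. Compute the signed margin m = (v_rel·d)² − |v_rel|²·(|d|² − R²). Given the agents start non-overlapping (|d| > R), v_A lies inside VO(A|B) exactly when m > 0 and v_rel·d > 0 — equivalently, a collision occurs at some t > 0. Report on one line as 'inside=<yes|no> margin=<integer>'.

d = (-21, 2),  |d|² = 445;  R = 3+6 = 9,  c = 445−9² = 364
v_rel = (-12, 13),  |v_rel|² = 313;  v_rel·d = (-12)·(-21) + (13)·(2) = 278
313·t² − 556·t + 364 = 0  ⇒  m = 278² − 313·364 = -36648
m = -36648 < 0,  v_rel·d = 278 > 0  ⇒  outside

inside=no margin=-36648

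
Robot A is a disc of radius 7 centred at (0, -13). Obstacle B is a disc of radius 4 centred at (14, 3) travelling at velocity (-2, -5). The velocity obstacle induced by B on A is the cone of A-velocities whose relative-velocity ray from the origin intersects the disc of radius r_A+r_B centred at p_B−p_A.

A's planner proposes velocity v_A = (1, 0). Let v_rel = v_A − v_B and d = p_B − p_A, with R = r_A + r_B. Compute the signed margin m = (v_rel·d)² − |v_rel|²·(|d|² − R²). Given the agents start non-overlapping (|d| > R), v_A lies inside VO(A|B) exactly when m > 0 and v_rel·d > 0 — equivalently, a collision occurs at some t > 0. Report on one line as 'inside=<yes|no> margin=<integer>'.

d = (14, 16),  |d|² = 452;  R = 7+4 = 11,  c = 452−11² = 331
v_rel = (3, 5),  |v_rel|² = 34;  v_rel·d = (3)·(14) + (5)·(16) = 122
34·t² − 244·t + 331 = 0  ⇒  m = 122² − 34·331 = 3630
m = 3630 > 0,  v_rel·d = 122 > 0  ⇒  inside

inside=yes margin=3630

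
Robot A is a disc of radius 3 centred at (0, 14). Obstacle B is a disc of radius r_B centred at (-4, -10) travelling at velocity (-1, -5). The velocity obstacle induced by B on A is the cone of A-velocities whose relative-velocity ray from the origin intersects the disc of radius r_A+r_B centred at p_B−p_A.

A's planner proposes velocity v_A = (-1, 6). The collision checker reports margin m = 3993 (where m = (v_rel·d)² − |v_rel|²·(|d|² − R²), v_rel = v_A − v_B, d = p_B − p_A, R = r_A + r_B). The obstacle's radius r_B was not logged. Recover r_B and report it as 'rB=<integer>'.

m = 3993
d = (-4, -24);  v_rel = (0, 11),  |v_rel|² = 121
v_rel×d = (0)·(-24) − (11)·(-4) = 44
since m = R²·121 − 44²:  R² = (1936 + 3993) / 121 = 49
R = √49 = 7  ⇒  r_B = 7 − 3 = 4

rB=4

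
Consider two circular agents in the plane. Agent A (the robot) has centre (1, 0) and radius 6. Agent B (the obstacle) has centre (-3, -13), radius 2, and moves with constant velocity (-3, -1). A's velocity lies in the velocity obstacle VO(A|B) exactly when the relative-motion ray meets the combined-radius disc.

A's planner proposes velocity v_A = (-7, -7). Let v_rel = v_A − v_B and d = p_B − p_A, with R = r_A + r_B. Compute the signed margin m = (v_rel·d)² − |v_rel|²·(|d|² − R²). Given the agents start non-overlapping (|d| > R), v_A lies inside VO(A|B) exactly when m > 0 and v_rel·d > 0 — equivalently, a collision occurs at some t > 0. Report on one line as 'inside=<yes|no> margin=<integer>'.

d = (-4, -13),  |d|² = 185;  R = 6+2 = 8,  c = 185−8² = 121
v_rel = (-4, -6),  |v_rel|² = 52;  v_rel·d = (-4)·(-4) + (-6)·(-13) = 94
52·t² − 188·t + 121 = 0  ⇒  m = 94² − 52·121 = 2544
m = 2544 > 0,  v_rel·d = 94 > 0  ⇒  inside

inside=yes margin=2544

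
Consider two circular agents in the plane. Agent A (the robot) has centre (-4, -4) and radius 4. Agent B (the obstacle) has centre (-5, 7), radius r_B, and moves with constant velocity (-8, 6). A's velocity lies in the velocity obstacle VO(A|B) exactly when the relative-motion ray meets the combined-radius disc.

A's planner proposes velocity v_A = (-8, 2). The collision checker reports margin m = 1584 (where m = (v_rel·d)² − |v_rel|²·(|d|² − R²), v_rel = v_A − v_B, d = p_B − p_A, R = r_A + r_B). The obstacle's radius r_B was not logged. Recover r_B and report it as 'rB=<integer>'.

m = 1584
d = (-1, 11);  v_rel = (0, -4),  |v_rel|² = 16
v_rel×d = (0)·(11) − (-4)·(-1) = -4
since m = R²·16 − (-4)²:  R² = (16 + 1584) / 16 = 100
R = √100 = 10  ⇒  r_B = 10 − 4 = 6

rB=6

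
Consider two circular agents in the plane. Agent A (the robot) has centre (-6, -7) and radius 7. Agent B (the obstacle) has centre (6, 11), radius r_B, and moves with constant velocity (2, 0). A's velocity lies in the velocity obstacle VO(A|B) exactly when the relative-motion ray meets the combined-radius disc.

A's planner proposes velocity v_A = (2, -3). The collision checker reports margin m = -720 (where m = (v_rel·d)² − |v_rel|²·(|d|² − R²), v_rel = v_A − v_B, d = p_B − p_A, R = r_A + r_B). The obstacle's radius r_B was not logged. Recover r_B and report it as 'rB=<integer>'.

m = -720
d = (12, 18);  v_rel = (0, -3),  |v_rel|² = 9
v_rel×d = (0)·(18) − (-3)·(12) = 36
since m = R²·9 − 36²:  R² = (1296 + -720) / 9 = 64
R = √64 = 8  ⇒  r_B = 8 − 7 = 1

rB=1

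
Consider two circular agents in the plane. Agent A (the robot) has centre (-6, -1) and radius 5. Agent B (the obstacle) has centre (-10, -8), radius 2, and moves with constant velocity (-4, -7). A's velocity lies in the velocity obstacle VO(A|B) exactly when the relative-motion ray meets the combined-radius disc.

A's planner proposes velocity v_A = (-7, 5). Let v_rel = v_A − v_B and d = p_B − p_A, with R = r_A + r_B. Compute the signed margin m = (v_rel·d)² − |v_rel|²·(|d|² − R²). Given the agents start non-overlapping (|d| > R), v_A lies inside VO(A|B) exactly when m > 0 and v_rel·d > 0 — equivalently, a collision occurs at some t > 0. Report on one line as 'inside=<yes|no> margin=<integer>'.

d = (-4, -7),  |d|² = 65;  R = 5+2 = 7,  c = 65−7² = 16
v_rel = (-3, 12),  |v_rel|² = 153;  v_rel·d = (-3)·(-4) + (12)·(-7) = -72
153·t² + 144·t + 16 = 0  ⇒  m = (-72)² − 153·16 = 2736
m = 2736 > 0,  v_rel·d = -72 < 0  ⇒  outside

inside=no margin=2736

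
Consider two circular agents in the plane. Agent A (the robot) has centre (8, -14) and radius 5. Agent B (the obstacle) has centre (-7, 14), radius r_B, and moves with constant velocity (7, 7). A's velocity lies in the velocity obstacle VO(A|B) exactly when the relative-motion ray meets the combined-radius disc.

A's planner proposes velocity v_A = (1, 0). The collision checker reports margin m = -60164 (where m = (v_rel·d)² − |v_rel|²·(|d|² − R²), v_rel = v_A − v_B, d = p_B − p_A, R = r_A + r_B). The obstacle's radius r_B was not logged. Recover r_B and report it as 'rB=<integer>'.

m = -60164
d = (-15, 28);  v_rel = (-6, -7),  |v_rel|² = 85
v_rel×d = (-6)·(28) − (-7)·(-15) = -273
since m = R²·85 − (-273)²:  R² = (74529 + -60164) / 85 = 169
R = √169 = 13  ⇒  r_B = 13 − 5 = 8

rB=8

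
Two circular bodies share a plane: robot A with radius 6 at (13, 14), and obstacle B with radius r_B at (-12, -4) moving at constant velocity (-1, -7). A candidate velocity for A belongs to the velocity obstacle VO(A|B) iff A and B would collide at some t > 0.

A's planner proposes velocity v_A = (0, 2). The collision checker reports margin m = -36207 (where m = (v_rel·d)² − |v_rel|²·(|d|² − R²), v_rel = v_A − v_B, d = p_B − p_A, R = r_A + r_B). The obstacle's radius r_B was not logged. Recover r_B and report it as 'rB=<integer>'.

m = -36207
d = (-25, -18);  v_rel = (1, 9),  |v_rel|² = 82
v_rel×d = (1)·(-18) − (9)·(-25) = 207
since m = R²·82 − 207²:  R² = (42849 + -36207) / 82 = 81
R = √81 = 9  ⇒  r_B = 9 − 6 = 3

rB=3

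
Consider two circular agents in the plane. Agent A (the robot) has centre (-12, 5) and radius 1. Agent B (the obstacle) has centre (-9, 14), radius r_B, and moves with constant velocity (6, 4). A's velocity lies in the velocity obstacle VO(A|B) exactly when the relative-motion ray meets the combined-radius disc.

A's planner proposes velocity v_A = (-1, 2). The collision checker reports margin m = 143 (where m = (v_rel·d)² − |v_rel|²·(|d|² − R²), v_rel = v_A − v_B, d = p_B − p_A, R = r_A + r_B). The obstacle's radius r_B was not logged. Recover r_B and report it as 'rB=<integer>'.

m = 143
d = (3, 9);  v_rel = (-7, -2),  |v_rel|² = 53
v_rel×d = (-7)·(9) − (-2)·(3) = -57
since m = R²·53 − (-57)²:  R² = (3249 + 143) / 53 = 64
R = √64 = 8  ⇒  r_B = 8 − 1 = 7

rB=7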